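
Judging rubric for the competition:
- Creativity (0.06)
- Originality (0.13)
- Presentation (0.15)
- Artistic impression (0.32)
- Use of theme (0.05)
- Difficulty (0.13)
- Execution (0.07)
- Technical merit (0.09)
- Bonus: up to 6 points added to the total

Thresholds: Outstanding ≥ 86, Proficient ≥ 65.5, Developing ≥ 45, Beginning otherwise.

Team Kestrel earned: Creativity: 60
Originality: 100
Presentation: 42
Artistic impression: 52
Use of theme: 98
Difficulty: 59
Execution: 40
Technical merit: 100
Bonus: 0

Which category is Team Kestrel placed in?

Weighted total:
  Creativity 60 × 0.06 = 3.6
  Originality 100 × 0.13 = 13
  Presentation 42 × 0.15 = 6.3
  Artistic impression 52 × 0.32 = 16.64
  Use of theme 98 × 0.05 = 4.9
  Difficulty 59 × 0.13 = 7.67
  Execution 40 × 0.07 = 2.8
  Technical merit 100 × 0.09 = 9
Sum = 63.91
Bonus: 63.91 + 0 = 63.91
63.91 is ≥ 45 and < 65.5 → Developing

Developing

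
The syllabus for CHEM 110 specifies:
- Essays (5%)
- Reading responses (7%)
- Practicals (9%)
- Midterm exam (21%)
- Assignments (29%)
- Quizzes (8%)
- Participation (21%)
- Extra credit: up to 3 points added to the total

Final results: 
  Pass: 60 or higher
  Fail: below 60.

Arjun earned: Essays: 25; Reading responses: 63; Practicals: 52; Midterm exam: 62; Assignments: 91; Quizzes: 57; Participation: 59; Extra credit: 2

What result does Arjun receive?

Pass

Weighted total:
  Essays 25 × 0.05 = 1.25
  Reading responses 63 × 0.07 = 4.41
  Practicals 52 × 0.09 = 4.68
  Midterm exam 62 × 0.21 = 13.02
  Assignments 91 × 0.29 = 26.39
  Quizzes 57 × 0.08 = 4.56
  Participation 59 × 0.21 = 12.39
Sum = 66.7
Extra credit: 66.7 + 2 = 68.7
68.7 ≥ 60 → Pass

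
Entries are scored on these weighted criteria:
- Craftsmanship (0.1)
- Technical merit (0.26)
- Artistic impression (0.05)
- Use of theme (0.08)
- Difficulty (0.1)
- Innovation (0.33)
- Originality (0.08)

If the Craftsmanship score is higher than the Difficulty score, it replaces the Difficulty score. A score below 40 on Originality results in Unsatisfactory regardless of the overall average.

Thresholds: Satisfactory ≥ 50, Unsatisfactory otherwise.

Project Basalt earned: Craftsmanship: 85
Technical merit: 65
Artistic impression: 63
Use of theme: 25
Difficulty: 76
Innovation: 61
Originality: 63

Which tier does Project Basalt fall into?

Satisfactory

Craftsmanship (85) > Difficulty (76), so Difficulty counts as 85.
Originality score 63 ≥ 40: minimum met.
Weighted total:
  Craftsmanship 85 × 0.1 = 8.5
  Technical merit 65 × 0.26 = 16.9
  Artistic impression 63 × 0.05 = 3.15
  Use of theme 25 × 0.08 = 2
  Difficulty 85 × 0.1 = 8.5
  Innovation 61 × 0.33 = 20.13
  Originality 63 × 0.08 = 5.04
Sum = 64.22
64.22 ≥ 50 → Satisfactory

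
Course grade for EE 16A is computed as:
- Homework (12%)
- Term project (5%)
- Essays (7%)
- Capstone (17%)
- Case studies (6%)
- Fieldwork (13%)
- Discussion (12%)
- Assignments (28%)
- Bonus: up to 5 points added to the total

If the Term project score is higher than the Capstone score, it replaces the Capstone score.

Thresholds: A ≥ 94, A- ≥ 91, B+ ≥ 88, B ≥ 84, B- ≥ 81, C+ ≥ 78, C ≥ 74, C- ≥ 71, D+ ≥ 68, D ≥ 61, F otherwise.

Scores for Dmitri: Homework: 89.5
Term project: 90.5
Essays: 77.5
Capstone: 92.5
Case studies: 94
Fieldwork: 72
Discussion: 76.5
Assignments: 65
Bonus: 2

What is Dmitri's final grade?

C+

Term project (90.5) ≤ Capstone (92.5), so Capstone stays at 92.5.
Weighted total:
  Homework 89.5 × 0.12 = 10.74
  Term project 90.5 × 0.05 = 4.525
  Essays 77.5 × 0.07 = 5.425
  Capstone 92.5 × 0.17 = 15.725
  Case studies 94 × 0.06 = 5.64
  Fieldwork 72 × 0.13 = 9.36
  Discussion 76.5 × 0.12 = 9.18
  Assignments 65 × 0.28 = 18.2
Sum = 78.795
Bonus: 78.795 + 2 = 80.795
80.795 is ≥ 78 and < 81 → C+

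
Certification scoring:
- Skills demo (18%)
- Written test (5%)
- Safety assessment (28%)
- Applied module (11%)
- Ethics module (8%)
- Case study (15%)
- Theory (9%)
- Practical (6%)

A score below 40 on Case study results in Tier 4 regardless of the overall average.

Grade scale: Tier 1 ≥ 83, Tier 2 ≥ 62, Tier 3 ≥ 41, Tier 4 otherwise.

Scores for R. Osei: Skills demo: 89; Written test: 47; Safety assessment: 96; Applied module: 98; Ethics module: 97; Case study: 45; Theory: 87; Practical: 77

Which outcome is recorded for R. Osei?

Case study score 45 ≥ 40: minimum met.
Weighted total:
  Skills demo 89 × 0.18 = 16.02
  Written test 47 × 0.05 = 2.35
  Safety assessment 96 × 0.28 = 26.88
  Applied module 98 × 0.11 = 10.78
  Ethics module 97 × 0.08 = 7.76
  Case study 45 × 0.15 = 6.75
  Theory 87 × 0.09 = 7.83
  Practical 77 × 0.06 = 4.62
Sum = 82.99
82.99 is ≥ 62 and < 83 → Tier 2

Tier 2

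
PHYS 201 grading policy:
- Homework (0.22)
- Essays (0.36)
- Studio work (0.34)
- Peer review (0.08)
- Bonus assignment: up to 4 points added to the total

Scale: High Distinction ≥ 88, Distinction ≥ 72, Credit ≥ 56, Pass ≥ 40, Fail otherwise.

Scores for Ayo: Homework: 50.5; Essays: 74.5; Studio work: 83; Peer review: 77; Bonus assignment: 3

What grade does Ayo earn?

Weighted total:
  Homework 50.5 × 0.22 = 11.11
  Essays 74.5 × 0.36 = 26.82
  Studio work 83 × 0.34 = 28.22
  Peer review 77 × 0.08 = 6.16
Sum = 72.31
Bonus assignment: 72.31 + 3 = 75.31
75.31 is ≥ 72 and < 88 → Distinction

Distinction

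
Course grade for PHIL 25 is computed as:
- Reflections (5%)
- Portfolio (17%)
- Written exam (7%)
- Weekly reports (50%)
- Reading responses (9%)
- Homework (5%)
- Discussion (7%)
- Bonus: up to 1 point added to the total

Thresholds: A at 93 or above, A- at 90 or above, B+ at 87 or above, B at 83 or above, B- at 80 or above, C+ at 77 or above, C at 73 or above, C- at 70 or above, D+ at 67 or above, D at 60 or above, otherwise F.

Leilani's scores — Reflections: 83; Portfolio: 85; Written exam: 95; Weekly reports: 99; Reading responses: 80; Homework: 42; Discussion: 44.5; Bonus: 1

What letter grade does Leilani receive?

B+

Weighted total:
  Reflections 83 × 0.05 = 4.15
  Portfolio 85 × 0.17 = 14.45
  Written exam 95 × 0.07 = 6.65
  Weekly reports 99 × 0.5 = 49.5
  Reading responses 80 × 0.09 = 7.2
  Homework 42 × 0.05 = 2.1
  Discussion 44.5 × 0.07 = 3.115
Sum = 87.165
Bonus: 87.165 + 1 = 88.165
88.165 is ≥ 87 and < 90 → B+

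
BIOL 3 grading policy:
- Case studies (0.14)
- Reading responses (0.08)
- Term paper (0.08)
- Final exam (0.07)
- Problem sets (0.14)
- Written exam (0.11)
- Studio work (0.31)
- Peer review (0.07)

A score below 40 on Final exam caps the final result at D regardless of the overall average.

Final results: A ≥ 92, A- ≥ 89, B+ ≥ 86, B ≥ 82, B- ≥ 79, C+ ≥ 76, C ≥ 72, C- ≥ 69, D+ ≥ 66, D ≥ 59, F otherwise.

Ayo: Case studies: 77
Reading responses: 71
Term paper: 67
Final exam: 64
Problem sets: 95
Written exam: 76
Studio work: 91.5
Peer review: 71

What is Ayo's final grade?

B-

Final exam score 64 ≥ 40: minimum met.
Weighted total:
  Case studies 77 × 0.14 = 10.78
  Reading responses 71 × 0.08 = 5.68
  Term paper 67 × 0.08 = 5.36
  Final exam 64 × 0.07 = 4.48
  Problem sets 95 × 0.14 = 13.3
  Written exam 76 × 0.11 = 8.36
  Studio work 91.5 × 0.31 = 28.365
  Peer review 71 × 0.07 = 4.97
Sum = 81.295
81.295 is ≥ 79 and < 82 → B-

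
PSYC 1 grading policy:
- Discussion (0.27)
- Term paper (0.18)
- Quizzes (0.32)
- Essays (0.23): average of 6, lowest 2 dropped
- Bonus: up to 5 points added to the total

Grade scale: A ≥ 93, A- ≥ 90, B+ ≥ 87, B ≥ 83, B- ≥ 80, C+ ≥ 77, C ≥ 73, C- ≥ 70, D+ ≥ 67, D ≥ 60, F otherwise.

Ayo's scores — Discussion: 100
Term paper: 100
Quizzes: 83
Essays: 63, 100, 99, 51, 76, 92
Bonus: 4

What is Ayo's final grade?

Essays: drop 51, 63 → average of remaining 4 = 367/4 = 91.75
Weighted total:
  Discussion 100 × 0.27 = 27
  Term paper 100 × 0.18 = 18
  Quizzes 83 × 0.32 = 26.56
  Essays 91.75 × 0.23 = 21.1025
Sum = 92.6625
Bonus: 92.6625 + 4 = 96.6625
96.6625 ≥ 93 → A

A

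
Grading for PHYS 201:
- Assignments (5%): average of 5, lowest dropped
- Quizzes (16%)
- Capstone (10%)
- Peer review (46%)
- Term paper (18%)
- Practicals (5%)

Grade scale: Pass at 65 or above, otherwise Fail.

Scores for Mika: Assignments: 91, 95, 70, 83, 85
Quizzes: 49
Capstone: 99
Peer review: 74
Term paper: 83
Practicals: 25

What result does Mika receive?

Assignments: drop 70 → average of remaining 4 = 354/4 = 88.5
Weighted total:
  Assignments 88.5 × 0.05 = 4.425
  Quizzes 49 × 0.16 = 7.84
  Capstone 99 × 0.1 = 9.9
  Peer review 74 × 0.46 = 34.04
  Term paper 83 × 0.18 = 14.94
  Practicals 25 × 0.05 = 1.25
Sum = 72.395
72.395 ≥ 65 → Pass

Pass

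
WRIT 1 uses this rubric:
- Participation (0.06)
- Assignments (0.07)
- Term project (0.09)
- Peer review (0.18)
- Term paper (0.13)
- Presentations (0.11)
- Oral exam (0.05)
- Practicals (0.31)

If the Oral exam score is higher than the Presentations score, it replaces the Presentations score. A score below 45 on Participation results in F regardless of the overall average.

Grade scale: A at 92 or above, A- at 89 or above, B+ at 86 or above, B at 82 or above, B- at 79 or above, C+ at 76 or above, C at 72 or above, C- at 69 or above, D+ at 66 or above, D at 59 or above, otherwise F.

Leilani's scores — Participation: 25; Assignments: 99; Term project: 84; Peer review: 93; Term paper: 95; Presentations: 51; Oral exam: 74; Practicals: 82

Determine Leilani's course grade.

Oral exam (74) > Presentations (51), so Presentations counts as 74.
Participation score 25 < 45: minimum not met.
Weighted total:
  Participation 25 × 0.06 = 1.5
  Assignments 99 × 0.07 = 6.93
  Term project 84 × 0.09 = 7.56
  Peer review 93 × 0.18 = 16.74
  Term paper 95 × 0.13 = 12.35
  Presentations 74 × 0.11 = 8.14
  Oral exam 74 × 0.05 = 3.7
  Practicals 82 × 0.31 = 25.42
Sum = 82.34
Because the Participation minimum was not met, the result is F.

F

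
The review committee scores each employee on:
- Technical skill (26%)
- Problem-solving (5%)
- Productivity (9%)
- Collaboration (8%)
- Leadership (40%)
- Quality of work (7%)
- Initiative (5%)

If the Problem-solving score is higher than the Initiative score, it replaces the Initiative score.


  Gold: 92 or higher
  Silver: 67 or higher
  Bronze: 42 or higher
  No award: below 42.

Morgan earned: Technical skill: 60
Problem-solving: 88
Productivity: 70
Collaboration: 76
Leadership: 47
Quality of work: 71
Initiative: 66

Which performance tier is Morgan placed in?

Problem-solving (88) > Initiative (66), so Initiative counts as 88.
Weighted total:
  Technical skill 60 × 0.26 = 15.6
  Problem-solving 88 × 0.05 = 4.4
  Productivity 70 × 0.09 = 6.3
  Collaboration 76 × 0.08 = 6.08
  Leadership 47 × 0.4 = 18.8
  Quality of work 71 × 0.07 = 4.97
  Initiative 88 × 0.05 = 4.4
Sum = 60.55
60.55 is ≥ 42 and < 67 → Bronze

Bronze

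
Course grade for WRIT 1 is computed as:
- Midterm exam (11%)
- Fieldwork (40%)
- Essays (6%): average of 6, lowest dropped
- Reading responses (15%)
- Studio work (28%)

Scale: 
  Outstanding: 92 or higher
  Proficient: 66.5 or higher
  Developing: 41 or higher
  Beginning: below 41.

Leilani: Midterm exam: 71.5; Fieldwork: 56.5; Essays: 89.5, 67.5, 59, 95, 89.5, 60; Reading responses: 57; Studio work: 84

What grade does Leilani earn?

Proficient

Essays: drop 59 → average of remaining 5 = 401.5/5 = 80.3
Weighted total:
  Midterm exam 71.5 × 0.11 = 7.865
  Fieldwork 56.5 × 0.4 = 22.6
  Essays 80.3 × 0.06 = 4.818
  Reading responses 57 × 0.15 = 8.55
  Studio work 84 × 0.28 = 23.52
Sum = 67.353
67.353 is ≥ 66.5 and < 92 → Proficient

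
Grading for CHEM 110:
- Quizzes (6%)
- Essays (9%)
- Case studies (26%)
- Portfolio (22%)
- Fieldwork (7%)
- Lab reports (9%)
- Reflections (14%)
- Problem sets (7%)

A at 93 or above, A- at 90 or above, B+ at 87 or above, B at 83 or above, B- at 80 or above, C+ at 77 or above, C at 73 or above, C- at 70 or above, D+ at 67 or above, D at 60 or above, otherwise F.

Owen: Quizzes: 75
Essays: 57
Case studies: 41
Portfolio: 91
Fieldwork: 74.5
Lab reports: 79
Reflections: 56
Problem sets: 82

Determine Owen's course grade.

Weighted total:
  Quizzes 75 × 0.06 = 4.5
  Essays 57 × 0.09 = 5.13
  Case studies 41 × 0.26 = 10.66
  Portfolio 91 × 0.22 = 20.02
  Fieldwork 74.5 × 0.07 = 5.215
  Lab reports 79 × 0.09 = 7.11
  Reflections 56 × 0.14 = 7.84
  Problem sets 82 × 0.07 = 5.74
Sum = 66.215
66.215 is ≥ 60 and < 67 → D

D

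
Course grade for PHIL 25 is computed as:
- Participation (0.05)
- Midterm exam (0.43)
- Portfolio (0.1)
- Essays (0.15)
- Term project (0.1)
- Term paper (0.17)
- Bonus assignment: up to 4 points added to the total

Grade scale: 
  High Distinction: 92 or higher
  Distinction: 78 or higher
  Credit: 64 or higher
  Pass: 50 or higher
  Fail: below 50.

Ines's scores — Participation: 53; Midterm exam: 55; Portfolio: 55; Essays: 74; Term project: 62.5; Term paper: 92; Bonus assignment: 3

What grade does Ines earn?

Credit

Weighted total:
  Participation 53 × 0.05 = 2.65
  Midterm exam 55 × 0.43 = 23.65
  Portfolio 55 × 0.1 = 5.5
  Essays 74 × 0.15 = 11.1
  Term project 62.5 × 0.1 = 6.25
  Term paper 92 × 0.17 = 15.64
Sum = 64.79
Bonus assignment: 64.79 + 3 = 67.79
67.79 is ≥ 64 and < 78 → Credit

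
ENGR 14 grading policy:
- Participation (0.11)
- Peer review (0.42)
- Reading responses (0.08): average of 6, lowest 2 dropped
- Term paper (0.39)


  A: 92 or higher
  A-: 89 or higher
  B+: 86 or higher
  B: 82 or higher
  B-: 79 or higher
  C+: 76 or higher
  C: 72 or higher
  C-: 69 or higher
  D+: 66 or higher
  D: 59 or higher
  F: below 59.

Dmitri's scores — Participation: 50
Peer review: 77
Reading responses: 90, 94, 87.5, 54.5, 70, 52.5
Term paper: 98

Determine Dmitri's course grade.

B

Reading responses: drop 52.5, 54.5 → average of remaining 4 = 341.5/4 = 85.375
Weighted total:
  Participation 50 × 0.11 = 5.5
  Peer review 77 × 0.42 = 32.34
  Reading responses 85.375 × 0.08 = 6.83
  Term paper 98 × 0.39 = 38.22
Sum = 82.89
82.89 is ≥ 82 and < 86 → B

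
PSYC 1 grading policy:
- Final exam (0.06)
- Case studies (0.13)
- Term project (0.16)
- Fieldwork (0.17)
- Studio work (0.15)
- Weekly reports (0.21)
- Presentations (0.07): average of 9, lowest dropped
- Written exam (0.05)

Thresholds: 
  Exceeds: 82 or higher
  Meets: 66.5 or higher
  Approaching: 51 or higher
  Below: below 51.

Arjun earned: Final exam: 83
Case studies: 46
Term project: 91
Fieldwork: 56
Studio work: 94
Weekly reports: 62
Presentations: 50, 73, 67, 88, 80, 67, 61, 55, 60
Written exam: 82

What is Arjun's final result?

Presentations: drop 50 → average of remaining 8 = 551/8 = 68.875
Weighted total:
  Final exam 83 × 0.06 = 4.98
  Case studies 46 × 0.13 = 5.98
  Term project 91 × 0.16 = 14.56
  Fieldwork 56 × 0.17 = 9.52
  Studio work 94 × 0.15 = 14.1
  Weekly reports 62 × 0.21 = 13.02
  Presentations 68.875 × 0.07 = 4.82125
  Written exam 82 × 0.05 = 4.1
Sum = 71.08125
71.08125 is ≥ 66.5 and < 82 → Meets

Meets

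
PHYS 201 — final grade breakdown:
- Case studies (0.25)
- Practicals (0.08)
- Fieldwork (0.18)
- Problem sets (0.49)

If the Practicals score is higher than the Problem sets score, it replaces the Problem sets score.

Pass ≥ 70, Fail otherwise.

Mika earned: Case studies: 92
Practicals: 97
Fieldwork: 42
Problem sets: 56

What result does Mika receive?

Practicals (97) > Problem sets (56), so Problem sets counts as 97.
Weighted total:
  Case studies 92 × 0.25 = 23
  Practicals 97 × 0.08 = 7.76
  Fieldwork 42 × 0.18 = 7.56
  Problem sets 97 × 0.49 = 47.53
Sum = 85.85
85.85 ≥ 70 → Pass

Pass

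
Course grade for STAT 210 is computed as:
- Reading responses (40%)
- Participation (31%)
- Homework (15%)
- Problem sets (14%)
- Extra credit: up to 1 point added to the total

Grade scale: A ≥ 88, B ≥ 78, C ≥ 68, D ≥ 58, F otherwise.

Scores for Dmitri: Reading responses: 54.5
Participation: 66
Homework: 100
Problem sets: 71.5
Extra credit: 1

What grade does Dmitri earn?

Weighted total:
  Reading responses 54.5 × 0.4 = 21.8
  Participation 66 × 0.31 = 20.46
  Homework 100 × 0.15 = 15
  Problem sets 71.5 × 0.14 = 10.01
Sum = 67.27
Extra credit: 67.27 + 1 = 68.27
68.27 is ≥ 68 and < 78 → C

C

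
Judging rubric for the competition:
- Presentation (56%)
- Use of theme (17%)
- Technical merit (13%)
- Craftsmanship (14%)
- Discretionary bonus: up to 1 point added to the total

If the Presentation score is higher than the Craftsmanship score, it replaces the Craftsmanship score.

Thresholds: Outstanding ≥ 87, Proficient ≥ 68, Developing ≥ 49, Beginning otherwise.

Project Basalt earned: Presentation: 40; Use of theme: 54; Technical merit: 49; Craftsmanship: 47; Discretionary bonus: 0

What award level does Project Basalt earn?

Presentation (40) ≤ Craftsmanship (47), so Craftsmanship stays at 47.
Weighted total:
  Presentation 40 × 0.56 = 22.4
  Use of theme 54 × 0.17 = 9.18
  Technical merit 49 × 0.13 = 6.37
  Craftsmanship 47 × 0.14 = 6.58
Sum = 44.53
Discretionary bonus: 44.53 + 0 = 44.53
44.53 < 49 → Beginning

Beginning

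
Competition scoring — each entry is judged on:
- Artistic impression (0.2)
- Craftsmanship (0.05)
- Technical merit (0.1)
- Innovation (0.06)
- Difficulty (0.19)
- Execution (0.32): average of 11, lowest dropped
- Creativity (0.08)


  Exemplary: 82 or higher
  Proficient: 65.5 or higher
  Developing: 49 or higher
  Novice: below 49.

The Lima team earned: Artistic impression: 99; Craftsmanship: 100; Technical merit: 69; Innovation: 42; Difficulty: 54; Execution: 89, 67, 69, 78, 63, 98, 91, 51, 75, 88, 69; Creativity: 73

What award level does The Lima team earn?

Proficient

Execution: drop 51 → average of remaining 10 = 787/10 = 78.7
Weighted total:
  Artistic impression 99 × 0.2 = 19.8
  Craftsmanship 100 × 0.05 = 5
  Technical merit 69 × 0.1 = 6.9
  Innovation 42 × 0.06 = 2.52
  Difficulty 54 × 0.19 = 10.26
  Execution 78.7 × 0.32 = 25.184
  Creativity 73 × 0.08 = 5.84
Sum = 75.504
75.504 is ≥ 65.5 and < 82 → Proficient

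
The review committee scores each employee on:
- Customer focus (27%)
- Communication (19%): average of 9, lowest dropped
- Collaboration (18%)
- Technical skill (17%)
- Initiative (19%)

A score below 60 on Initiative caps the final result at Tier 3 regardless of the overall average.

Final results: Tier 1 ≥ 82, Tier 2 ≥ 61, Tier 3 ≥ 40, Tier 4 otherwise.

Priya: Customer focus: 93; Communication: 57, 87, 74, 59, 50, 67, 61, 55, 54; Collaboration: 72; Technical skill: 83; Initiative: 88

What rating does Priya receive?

Tier 2

Communication: drop 50 → average of remaining 8 = 514/8 = 64.25
Initiative score 88 ≥ 60: minimum met.
Weighted total:
  Customer focus 93 × 0.27 = 25.11
  Communication 64.25 × 0.19 = 12.2075
  Collaboration 72 × 0.18 = 12.96
  Technical skill 83 × 0.17 = 14.11
  Initiative 88 × 0.19 = 16.72
Sum = 81.1075
81.1075 is ≥ 61 and < 82 → Tier 2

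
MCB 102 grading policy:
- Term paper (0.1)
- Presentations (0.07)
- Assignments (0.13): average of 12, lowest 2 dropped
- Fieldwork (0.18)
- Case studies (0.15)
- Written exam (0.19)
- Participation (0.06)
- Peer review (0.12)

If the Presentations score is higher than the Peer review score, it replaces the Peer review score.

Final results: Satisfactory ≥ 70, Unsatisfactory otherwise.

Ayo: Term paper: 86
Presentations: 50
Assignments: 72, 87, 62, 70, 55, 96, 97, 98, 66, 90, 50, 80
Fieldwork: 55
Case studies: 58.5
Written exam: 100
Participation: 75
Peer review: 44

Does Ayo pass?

Satisfactory

Assignments: drop 50, 55 → average of remaining 10 = 818/10 = 81.8
Presentations (50) > Peer review (44), so Peer review counts as 50.
Weighted total:
  Term paper 86 × 0.1 = 8.6
  Presentations 50 × 0.07 = 3.5
  Assignments 81.8 × 0.13 = 10.634
  Fieldwork 55 × 0.18 = 9.9
  Case studies 58.5 × 0.15 = 8.775
  Written exam 100 × 0.19 = 19
  Participation 75 × 0.06 = 4.5
  Peer review 50 × 0.12 = 6
Sum = 70.909
70.909 ≥ 70 → Satisfactory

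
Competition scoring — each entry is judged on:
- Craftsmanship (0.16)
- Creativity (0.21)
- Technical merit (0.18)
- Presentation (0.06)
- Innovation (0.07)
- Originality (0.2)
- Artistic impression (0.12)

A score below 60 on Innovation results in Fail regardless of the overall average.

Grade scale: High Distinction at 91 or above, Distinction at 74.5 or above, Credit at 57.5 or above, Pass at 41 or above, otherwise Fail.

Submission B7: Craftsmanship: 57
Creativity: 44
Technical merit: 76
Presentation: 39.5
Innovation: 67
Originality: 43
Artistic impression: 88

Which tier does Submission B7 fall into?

Innovation score 67 ≥ 60: minimum met.
Weighted total:
  Craftsmanship 57 × 0.16 = 9.12
  Creativity 44 × 0.21 = 9.24
  Technical merit 76 × 0.18 = 13.68
  Presentation 39.5 × 0.06 = 2.37
  Innovation 67 × 0.07 = 4.69
  Originality 43 × 0.2 = 8.6
  Artistic impression 88 × 0.12 = 10.56
Sum = 58.26
58.26 is ≥ 57.5 and < 74.5 → Credit

Credit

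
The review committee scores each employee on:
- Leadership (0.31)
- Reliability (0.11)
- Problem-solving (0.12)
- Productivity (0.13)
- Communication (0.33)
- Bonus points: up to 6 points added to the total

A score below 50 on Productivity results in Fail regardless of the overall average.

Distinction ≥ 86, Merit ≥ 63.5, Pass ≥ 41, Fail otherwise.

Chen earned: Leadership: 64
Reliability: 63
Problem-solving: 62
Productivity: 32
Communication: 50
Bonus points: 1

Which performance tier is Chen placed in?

Productivity score 32 < 50: minimum not met.
Weighted total:
  Leadership 64 × 0.31 = 19.84
  Reliability 63 × 0.11 = 6.93
  Problem-solving 62 × 0.12 = 7.44
  Productivity 32 × 0.13 = 4.16
  Communication 50 × 0.33 = 16.5
Sum = 54.87
Bonus points: 54.87 + 1 = 55.87
Because the Productivity minimum was not met, the result is Fail.

Fail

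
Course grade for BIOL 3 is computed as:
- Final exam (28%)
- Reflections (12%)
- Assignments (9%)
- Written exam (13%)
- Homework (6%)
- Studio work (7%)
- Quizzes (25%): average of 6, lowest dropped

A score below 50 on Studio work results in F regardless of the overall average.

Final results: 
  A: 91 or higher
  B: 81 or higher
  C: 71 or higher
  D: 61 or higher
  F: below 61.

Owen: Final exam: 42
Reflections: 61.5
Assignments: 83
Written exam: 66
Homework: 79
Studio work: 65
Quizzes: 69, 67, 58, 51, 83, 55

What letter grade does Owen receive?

Quizzes: drop 51 → average of remaining 5 = 332/5 = 66.4
Studio work score 65 ≥ 50: minimum met.
Weighted total:
  Final exam 42 × 0.28 = 11.76
  Reflections 61.5 × 0.12 = 7.38
  Assignments 83 × 0.09 = 7.47
  Written exam 66 × 0.13 = 8.58
  Homework 79 × 0.06 = 4.74
  Studio work 65 × 0.07 = 4.55
  Quizzes 66.4 × 0.25 = 16.6
Sum = 61.08
61.08 is ≥ 61 and < 71 → D

D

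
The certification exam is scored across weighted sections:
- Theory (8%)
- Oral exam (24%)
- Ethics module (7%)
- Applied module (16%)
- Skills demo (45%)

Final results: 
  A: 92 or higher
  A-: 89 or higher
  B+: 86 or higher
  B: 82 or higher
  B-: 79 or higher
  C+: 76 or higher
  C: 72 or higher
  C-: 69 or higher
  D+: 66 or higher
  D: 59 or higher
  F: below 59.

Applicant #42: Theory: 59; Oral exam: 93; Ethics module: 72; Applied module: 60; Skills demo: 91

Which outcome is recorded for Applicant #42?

Weighted total:
  Theory 59 × 0.08 = 4.72
  Oral exam 93 × 0.24 = 22.32
  Ethics module 72 × 0.07 = 5.04
  Applied module 60 × 0.16 = 9.6
  Skills demo 91 × 0.45 = 40.95
Sum = 82.63
82.63 is ≥ 82 and < 86 → B

B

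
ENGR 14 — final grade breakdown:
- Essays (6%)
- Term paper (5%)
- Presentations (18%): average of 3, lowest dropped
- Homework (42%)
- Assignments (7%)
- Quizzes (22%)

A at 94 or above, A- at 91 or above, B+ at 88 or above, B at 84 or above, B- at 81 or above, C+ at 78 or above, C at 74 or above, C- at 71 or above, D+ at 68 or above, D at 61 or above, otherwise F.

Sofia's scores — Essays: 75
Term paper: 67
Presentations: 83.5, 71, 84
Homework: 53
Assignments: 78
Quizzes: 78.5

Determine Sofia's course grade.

D

Presentations: drop 71 → average of remaining 2 = 167.5/2 = 83.75
Weighted total:
  Essays 75 × 0.06 = 4.5
  Term paper 67 × 0.05 = 3.35
  Presentations 83.75 × 0.18 = 15.075
  Homework 53 × 0.42 = 22.26
  Assignments 78 × 0.07 = 5.46
  Quizzes 78.5 × 0.22 = 17.27
Sum = 67.915
67.915 is ≥ 61 and < 68 → D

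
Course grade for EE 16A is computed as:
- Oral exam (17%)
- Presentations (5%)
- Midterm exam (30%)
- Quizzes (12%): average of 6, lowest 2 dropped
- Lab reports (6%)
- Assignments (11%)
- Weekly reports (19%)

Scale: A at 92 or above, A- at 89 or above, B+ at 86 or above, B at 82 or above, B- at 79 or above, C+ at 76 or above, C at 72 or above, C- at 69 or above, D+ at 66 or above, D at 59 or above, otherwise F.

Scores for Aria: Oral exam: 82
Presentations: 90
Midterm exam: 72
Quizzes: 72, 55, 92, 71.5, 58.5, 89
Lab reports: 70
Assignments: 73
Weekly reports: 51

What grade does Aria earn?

C-

Quizzes: drop 55, 58.5 → average of remaining 4 = 324.5/4 = 81.125
Weighted total:
  Oral exam 82 × 0.17 = 13.94
  Presentations 90 × 0.05 = 4.5
  Midterm exam 72 × 0.3 = 21.6
  Quizzes 81.125 × 0.12 = 9.735
  Lab reports 70 × 0.06 = 4.2
  Assignments 73 × 0.11 = 8.03
  Weekly reports 51 × 0.19 = 9.69
Sum = 71.695
71.695 is ≥ 69 and < 72 → C-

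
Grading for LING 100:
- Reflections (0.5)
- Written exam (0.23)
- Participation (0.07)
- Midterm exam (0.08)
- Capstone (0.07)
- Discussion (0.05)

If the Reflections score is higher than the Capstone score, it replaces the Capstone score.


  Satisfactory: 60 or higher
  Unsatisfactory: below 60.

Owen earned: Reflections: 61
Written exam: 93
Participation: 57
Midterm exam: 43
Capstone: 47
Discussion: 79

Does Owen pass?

Reflections (61) > Capstone (47), so Capstone counts as 61.
Weighted total:
  Reflections 61 × 0.5 = 30.5
  Written exam 93 × 0.23 = 21.39
  Participation 57 × 0.07 = 3.99
  Midterm exam 43 × 0.08 = 3.44
  Capstone 61 × 0.07 = 4.27
  Discussion 79 × 0.05 = 3.95
Sum = 67.54
67.54 ≥ 60 → Satisfactory

Satisfactory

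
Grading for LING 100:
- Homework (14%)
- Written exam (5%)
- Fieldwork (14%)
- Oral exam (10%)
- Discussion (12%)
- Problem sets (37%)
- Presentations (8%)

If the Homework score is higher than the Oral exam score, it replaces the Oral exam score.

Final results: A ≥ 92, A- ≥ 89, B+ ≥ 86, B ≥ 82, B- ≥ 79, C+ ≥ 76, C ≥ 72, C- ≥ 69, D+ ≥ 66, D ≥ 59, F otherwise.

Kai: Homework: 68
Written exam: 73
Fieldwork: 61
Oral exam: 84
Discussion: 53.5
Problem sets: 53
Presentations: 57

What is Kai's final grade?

D

Homework (68) ≤ Oral exam (84), so Oral exam stays at 84.
Weighted total:
  Homework 68 × 0.14 = 9.52
  Written exam 73 × 0.05 = 3.65
  Fieldwork 61 × 0.14 = 8.54
  Oral exam 84 × 0.1 = 8.4
  Discussion 53.5 × 0.12 = 6.42
  Problem sets 53 × 0.37 = 19.61
  Presentations 57 × 0.08 = 4.56
Sum = 60.7
60.7 is ≥ 59 and < 66 → D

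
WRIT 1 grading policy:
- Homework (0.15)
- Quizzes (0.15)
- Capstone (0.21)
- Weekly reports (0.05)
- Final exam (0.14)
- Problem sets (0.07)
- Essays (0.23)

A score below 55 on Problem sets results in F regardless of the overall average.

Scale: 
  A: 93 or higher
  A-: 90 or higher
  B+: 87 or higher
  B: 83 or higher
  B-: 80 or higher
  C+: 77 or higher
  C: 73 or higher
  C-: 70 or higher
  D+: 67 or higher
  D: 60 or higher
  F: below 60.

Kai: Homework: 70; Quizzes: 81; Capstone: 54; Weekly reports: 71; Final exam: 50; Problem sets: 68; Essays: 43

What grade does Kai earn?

Problem sets score 68 ≥ 55: minimum met.
Weighted total:
  Homework 70 × 0.15 = 10.5
  Quizzes 81 × 0.15 = 12.15
  Capstone 54 × 0.21 = 11.34
  Weekly reports 71 × 0.05 = 3.55
  Final exam 50 × 0.14 = 7
  Problem sets 68 × 0.07 = 4.76
  Essays 43 × 0.23 = 9.89
Sum = 59.19
59.19 < 60 → F

F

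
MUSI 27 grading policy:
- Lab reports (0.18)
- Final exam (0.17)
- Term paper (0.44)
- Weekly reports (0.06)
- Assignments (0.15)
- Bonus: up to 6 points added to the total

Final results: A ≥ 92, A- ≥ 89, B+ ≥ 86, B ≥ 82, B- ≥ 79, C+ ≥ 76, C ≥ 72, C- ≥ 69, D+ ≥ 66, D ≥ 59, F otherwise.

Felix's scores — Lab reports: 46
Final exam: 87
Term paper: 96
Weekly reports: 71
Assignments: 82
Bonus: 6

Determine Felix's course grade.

B+

Weighted total:
  Lab reports 46 × 0.18 = 8.28
  Final exam 87 × 0.17 = 14.79
  Term paper 96 × 0.44 = 42.24
  Weekly reports 71 × 0.06 = 4.26
  Assignments 82 × 0.15 = 12.3
Sum = 81.87
Bonus: 81.87 + 6 = 87.87
87.87 is ≥ 86 and < 89 → B+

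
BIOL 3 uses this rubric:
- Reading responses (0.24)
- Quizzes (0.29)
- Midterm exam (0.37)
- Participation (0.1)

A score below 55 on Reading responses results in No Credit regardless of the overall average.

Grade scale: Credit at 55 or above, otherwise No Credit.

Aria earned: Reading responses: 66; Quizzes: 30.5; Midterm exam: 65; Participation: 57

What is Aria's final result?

Reading responses score 66 ≥ 55: minimum met.
Weighted total:
  Reading responses 66 × 0.24 = 15.84
  Quizzes 30.5 × 0.29 = 8.845
  Midterm exam 65 × 0.37 = 24.05
  Participation 57 × 0.1 = 5.7
Sum = 54.435
54.435 < 55 → No Credit

No Credit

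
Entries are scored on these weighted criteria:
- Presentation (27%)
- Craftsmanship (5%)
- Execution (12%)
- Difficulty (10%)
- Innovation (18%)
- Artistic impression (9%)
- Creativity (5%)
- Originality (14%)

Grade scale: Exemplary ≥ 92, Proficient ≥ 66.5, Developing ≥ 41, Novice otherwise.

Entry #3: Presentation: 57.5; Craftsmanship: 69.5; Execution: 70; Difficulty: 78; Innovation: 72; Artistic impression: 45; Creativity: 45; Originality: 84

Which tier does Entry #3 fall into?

Developing

Weighted total:
  Presentation 57.5 × 0.27 = 15.525
  Craftsmanship 69.5 × 0.05 = 3.475
  Execution 70 × 0.12 = 8.4
  Difficulty 78 × 0.1 = 7.8
  Innovation 72 × 0.18 = 12.96
  Artistic impression 45 × 0.09 = 4.05
  Creativity 45 × 0.05 = 2.25
  Originality 84 × 0.14 = 11.76
Sum = 66.22
66.22 is ≥ 41 and < 66.5 → Developing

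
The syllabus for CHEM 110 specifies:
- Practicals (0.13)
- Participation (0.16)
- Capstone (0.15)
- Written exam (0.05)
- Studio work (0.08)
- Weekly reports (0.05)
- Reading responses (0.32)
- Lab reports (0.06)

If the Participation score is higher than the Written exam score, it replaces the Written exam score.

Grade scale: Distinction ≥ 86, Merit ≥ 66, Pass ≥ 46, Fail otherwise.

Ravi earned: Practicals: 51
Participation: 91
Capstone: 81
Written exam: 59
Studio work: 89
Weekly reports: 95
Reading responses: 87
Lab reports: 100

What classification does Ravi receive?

Merit

Participation (91) > Written exam (59), so Written exam counts as 91.
Weighted total:
  Practicals 51 × 0.13 = 6.63
  Participation 91 × 0.16 = 14.56
  Capstone 81 × 0.15 = 12.15
  Written exam 91 × 0.05 = 4.55
  Studio work 89 × 0.08 = 7.12
  Weekly reports 95 × 0.05 = 4.75
  Reading responses 87 × 0.32 = 27.84
  Lab reports 100 × 0.06 = 6
Sum = 83.6
83.6 is ≥ 66 and < 86 → Merit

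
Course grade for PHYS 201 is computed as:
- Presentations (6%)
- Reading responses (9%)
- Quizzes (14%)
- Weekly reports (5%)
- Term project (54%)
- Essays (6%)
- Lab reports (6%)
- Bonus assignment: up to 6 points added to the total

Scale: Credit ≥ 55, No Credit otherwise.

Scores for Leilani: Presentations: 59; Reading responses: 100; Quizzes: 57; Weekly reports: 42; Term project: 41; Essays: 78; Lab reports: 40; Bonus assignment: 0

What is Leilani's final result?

No Credit

Weighted total:
  Presentations 59 × 0.06 = 3.54
  Reading responses 100 × 0.09 = 9
  Quizzes 57 × 0.14 = 7.98
  Weekly reports 42 × 0.05 = 2.1
  Term project 41 × 0.54 = 22.14
  Essays 78 × 0.06 = 4.68
  Lab reports 40 × 0.06 = 2.4
Sum = 51.84
Bonus assignment: 51.84 + 0 = 51.84
51.84 < 55 → No Credit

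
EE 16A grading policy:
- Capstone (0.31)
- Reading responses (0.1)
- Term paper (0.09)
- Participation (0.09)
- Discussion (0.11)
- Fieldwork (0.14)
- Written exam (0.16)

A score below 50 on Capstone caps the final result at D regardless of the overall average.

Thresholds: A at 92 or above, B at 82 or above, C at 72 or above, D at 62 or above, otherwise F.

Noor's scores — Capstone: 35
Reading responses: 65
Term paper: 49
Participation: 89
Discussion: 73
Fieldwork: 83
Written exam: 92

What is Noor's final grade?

Capstone score 35 < 50: minimum not met.
Weighted total:
  Capstone 35 × 0.31 = 10.85
  Reading responses 65 × 0.1 = 6.5
  Term paper 49 × 0.09 = 4.41
  Participation 89 × 0.09 = 8.01
  Discussion 73 × 0.11 = 8.03
  Fieldwork 83 × 0.14 = 11.62
  Written exam 92 × 0.16 = 14.72
Sum = 64.14
64.14 would be D; cap at D applies → D.

D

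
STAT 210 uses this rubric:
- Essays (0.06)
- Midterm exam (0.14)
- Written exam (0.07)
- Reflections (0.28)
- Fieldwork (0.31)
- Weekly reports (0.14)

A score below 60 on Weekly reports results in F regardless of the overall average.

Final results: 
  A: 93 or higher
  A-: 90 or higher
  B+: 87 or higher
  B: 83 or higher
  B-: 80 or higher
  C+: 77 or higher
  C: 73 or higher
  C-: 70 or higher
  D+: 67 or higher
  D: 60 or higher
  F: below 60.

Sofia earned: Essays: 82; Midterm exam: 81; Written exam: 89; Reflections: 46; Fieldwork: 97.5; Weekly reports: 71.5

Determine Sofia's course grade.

C

Weekly reports score 71.5 ≥ 60: minimum met.
Weighted total:
  Essays 82 × 0.06 = 4.92
  Midterm exam 81 × 0.14 = 11.34
  Written exam 89 × 0.07 = 6.23
  Reflections 46 × 0.28 = 12.88
  Fieldwork 97.5 × 0.31 = 30.225
  Weekly reports 71.5 × 0.14 = 10.01
Sum = 75.605
75.605 is ≥ 73 and < 77 → C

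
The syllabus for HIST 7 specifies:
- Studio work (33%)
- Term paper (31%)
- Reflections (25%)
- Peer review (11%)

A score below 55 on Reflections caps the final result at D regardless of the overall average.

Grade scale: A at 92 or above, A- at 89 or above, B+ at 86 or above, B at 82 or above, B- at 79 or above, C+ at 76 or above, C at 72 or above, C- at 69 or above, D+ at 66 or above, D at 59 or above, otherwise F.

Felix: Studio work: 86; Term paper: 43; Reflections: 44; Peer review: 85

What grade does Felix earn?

Reflections score 44 < 55: minimum not met.
Weighted total:
  Studio work 86 × 0.33 = 28.38
  Term paper 43 × 0.31 = 13.33
  Reflections 44 × 0.25 = 11
  Peer review 85 × 0.11 = 9.35
Sum = 62.06
62.06 would be D; cap at D applies → D.

D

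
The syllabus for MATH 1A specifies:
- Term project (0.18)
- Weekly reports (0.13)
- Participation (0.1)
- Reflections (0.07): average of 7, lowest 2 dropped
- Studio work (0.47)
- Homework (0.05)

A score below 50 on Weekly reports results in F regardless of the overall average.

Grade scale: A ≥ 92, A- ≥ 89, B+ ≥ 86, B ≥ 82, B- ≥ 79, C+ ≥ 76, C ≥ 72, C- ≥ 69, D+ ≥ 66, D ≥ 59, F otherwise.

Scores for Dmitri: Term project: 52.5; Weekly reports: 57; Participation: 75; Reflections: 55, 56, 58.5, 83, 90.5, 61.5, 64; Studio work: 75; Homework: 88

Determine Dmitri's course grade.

C-

Reflections: drop 55, 56 → average of remaining 5 = 357.5/5 = 71.5
Weekly reports score 57 ≥ 50: minimum met.
Weighted total:
  Term project 52.5 × 0.18 = 9.45
  Weekly reports 57 × 0.13 = 7.41
  Participation 75 × 0.1 = 7.5
  Reflections 71.5 × 0.07 = 5.005
  Studio work 75 × 0.47 = 35.25
  Homework 88 × 0.05 = 4.4
Sum = 69.015
69.015 is ≥ 69 and < 72 → C-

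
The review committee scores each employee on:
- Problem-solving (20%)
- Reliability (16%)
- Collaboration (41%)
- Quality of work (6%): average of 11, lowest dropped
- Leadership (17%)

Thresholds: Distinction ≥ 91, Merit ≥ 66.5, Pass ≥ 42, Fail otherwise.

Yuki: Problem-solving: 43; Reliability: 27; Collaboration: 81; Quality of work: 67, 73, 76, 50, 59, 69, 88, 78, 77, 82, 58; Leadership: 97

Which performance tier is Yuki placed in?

Quality of work: drop 50 → average of remaining 10 = 727/10 = 72.7
Weighted total:
  Problem-solving 43 × 0.2 = 8.6
  Reliability 27 × 0.16 = 4.32
  Collaboration 81 × 0.41 = 33.21
  Quality of work 72.7 × 0.06 = 4.362
  Leadership 97 × 0.17 = 16.49
Sum = 66.982
66.982 is ≥ 66.5 and < 91 → Merit

Merit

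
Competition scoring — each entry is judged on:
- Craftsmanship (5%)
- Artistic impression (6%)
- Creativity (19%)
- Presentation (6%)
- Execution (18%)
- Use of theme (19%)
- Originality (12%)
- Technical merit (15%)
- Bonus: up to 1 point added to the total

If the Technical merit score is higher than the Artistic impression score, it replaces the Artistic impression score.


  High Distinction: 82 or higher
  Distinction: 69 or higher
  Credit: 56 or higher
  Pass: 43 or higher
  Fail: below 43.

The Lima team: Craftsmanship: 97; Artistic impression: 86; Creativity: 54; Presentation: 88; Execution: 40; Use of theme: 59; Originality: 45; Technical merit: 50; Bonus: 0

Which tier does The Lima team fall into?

Credit

Technical merit (50) ≤ Artistic impression (86), so Artistic impression stays at 86.
Weighted total:
  Craftsmanship 97 × 0.05 = 4.85
  Artistic impression 86 × 0.06 = 5.16
  Creativity 54 × 0.19 = 10.26
  Presentation 88 × 0.06 = 5.28
  Execution 40 × 0.18 = 7.2
  Use of theme 59 × 0.19 = 11.21
  Originality 45 × 0.12 = 5.4
  Technical merit 50 × 0.15 = 7.5
Sum = 56.86
Bonus: 56.86 + 0 = 56.86
56.86 is ≥ 56 and < 69 → Credit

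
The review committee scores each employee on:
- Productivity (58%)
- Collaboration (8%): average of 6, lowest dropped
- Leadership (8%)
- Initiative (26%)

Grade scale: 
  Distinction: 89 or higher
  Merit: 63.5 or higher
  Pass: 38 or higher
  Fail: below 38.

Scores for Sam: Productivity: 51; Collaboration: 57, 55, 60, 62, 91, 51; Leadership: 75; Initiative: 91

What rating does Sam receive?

Collaboration: drop 51 → average of remaining 5 = 325/5 = 65
Weighted total:
  Productivity 51 × 0.58 = 29.58
  Collaboration 65 × 0.08 = 5.2
  Leadership 75 × 0.08 = 6
  Initiative 91 × 0.26 = 23.66
Sum = 64.44
64.44 is ≥ 63.5 and < 89 → Merit

Merit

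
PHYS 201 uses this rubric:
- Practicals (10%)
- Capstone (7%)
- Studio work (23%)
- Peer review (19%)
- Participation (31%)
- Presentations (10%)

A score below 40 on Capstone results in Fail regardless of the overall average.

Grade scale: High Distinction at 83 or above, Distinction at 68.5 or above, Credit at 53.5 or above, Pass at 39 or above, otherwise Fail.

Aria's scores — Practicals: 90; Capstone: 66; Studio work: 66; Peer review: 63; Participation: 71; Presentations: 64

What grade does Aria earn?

Capstone score 66 ≥ 40: minimum met.
Weighted total:
  Practicals 90 × 0.1 = 9
  Capstone 66 × 0.07 = 4.62
  Studio work 66 × 0.23 = 15.18
  Peer review 63 × 0.19 = 11.97
  Participation 71 × 0.31 = 22.01
  Presentations 64 × 0.1 = 6.4
Sum = 69.18
69.18 is ≥ 68.5 and < 83 → Distinction

Distinction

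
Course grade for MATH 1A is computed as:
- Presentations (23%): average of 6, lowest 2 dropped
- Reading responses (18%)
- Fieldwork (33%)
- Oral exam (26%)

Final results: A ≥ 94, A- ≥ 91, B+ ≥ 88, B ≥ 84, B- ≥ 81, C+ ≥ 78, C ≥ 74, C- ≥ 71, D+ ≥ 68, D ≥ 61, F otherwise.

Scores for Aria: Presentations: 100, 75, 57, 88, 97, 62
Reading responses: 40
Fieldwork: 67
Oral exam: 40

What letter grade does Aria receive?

F

Presentations: drop 57, 62 → average of remaining 4 = 360/4 = 90
Weighted total:
  Presentations 90 × 0.23 = 20.7
  Reading responses 40 × 0.18 = 7.2
  Fieldwork 67 × 0.33 = 22.11
  Oral exam 40 × 0.26 = 10.4
Sum = 60.41
60.41 < 61 → F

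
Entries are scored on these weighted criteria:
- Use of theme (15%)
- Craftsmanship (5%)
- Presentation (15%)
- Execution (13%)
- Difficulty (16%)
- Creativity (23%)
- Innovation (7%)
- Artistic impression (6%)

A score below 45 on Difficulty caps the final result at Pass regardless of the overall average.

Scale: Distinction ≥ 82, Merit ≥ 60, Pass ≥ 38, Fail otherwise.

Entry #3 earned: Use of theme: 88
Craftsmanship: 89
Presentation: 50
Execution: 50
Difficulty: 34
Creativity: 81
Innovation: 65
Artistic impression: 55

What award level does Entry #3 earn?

Difficulty score 34 < 45: minimum not met.
Weighted total:
  Use of theme 88 × 0.15 = 13.2
  Craftsmanship 89 × 0.05 = 4.45
  Presentation 50 × 0.15 = 7.5
  Execution 50 × 0.13 = 6.5
  Difficulty 34 × 0.16 = 5.44
  Creativity 81 × 0.23 = 18.63
  Innovation 65 × 0.07 = 4.55
  Artistic impression 55 × 0.06 = 3.3
Sum = 63.57
63.57 would be Merit; cap at Pass applies → Pass.

Pass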